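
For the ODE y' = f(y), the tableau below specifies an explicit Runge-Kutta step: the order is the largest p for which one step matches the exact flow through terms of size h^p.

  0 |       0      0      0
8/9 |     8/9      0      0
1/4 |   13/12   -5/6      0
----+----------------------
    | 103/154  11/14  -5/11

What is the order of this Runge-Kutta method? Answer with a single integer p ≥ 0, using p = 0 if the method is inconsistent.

1

b = (103/154, 11/14, -5/11)
c = (0, 8/9, 1/4)
Ac = (0, 0, -20/27)
Σ b_i: 103/154·1 + 11/14·1 + (-5/11)·1 = 1 ✓
b·c: 11/14·8/9 + (-5/11)·1/4 = 1621/2772 ≠ 1/2 ⇒ order 1.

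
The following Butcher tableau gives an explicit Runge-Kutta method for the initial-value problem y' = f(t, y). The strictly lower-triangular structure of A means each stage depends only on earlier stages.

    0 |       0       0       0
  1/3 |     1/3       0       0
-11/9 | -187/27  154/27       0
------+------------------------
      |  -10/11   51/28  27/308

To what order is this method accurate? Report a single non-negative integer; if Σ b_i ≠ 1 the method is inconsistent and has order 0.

b = (-10/11, 51/28, 27/308)
c = (0, 1/3, -11/9)
Ac = (0, 0, 154/81)
Σ b_i: (-10/11)·1 + 51/28·1 + 27/308·1 = 1 ✓
b·c: 51/28·1/3 + 27/308·(-11/9) = 1/2 ✓
b·c²: 51/28·1/9 + 27/308·121/81 = 1/3 ✓
b·Ac: 27/308·154/81 = 1/6 ✓; 3 stages ⇒ order 3.

3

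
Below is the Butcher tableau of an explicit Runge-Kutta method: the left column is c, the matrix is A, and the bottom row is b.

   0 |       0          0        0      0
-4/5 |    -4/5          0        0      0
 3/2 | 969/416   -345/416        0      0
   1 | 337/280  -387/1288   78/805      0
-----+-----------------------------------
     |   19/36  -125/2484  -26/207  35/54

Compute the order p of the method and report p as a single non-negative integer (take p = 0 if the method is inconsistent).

4

b = (19/36, -125/2484, -26/207, 35/54)
c = (0, -4/5, 3/2, 1)
Ac = (0, 0, 69/104, 27/70)
Σ b_i: 19/36·1 + (-125/2484)·1 + (-26/207)·1 + 35/54·1 = 1 ✓
b·c: (-125/2484)·(-4/5) + (-26/207)·3/2 + 35/54·1 = 1/2 ✓
b·c²: (-125/2484)·16/25 + (-26/207)·9/4 + 35/54·1 = 1/3 ✓
b·Ac: (-26/207)·69/104 + 35/54·27/70 = 1/6 ✓
b·c³: (-125/2484)·(-64/125) + (-26/207)·27/8 + 35/54·1 = 1/4 ✓
b·(c∘Ac): (-26/207)·207/208 + 35/54·27/70 = 1/8 ✓
b·Ac²: (-26/207)·(-69/130) + 35/54·9/350 = 1/12 ✓
b·A²c: 35/54·9/140 = 1/24 ✓; 4 stages ⇒ order 4.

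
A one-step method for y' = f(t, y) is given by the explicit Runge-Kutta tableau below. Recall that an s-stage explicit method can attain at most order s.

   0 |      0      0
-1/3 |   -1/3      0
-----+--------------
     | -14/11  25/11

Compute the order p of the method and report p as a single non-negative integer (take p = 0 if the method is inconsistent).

b = (-14/11, 25/11)
c = (0, -1/3)
Σ b_i: (-14/11)·1 + 25/11·1 = 1 ✓
b·c: 25/11·(-1/3) = -25/33 ≠ 1/2 ⇒ order 1.

1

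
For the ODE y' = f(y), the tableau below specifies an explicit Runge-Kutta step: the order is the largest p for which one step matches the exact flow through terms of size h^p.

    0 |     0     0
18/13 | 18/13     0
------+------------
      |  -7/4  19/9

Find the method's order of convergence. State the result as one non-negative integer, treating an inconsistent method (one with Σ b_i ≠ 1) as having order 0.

b = (-7/4, 19/9)
c = (0, 18/13)
Σ b_i: (-7/4)·1 + 19/9·1 = 13/36 ≠ 1 ⇒ order 0.

0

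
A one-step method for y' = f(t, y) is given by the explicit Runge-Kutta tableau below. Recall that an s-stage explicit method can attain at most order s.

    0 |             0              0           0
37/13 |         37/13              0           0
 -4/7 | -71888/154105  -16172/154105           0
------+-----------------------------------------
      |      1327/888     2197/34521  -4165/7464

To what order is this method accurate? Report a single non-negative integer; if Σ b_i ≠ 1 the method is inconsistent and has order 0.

3

b = (1327/888, 2197/34521, -4165/7464)
c = (0, 37/13, -4/7)
Ac = (0, 0, -1244/4165)
Σ b_i: 1327/888·1 + 2197/34521·1 + (-4165/7464)·1 = 1 ✓
b·c: 2197/34521·37/13 + (-4165/7464)·(-4/7) = 1/2 ✓
b·c²: 2197/34521·1369/169 + (-4165/7464)·16/49 = 1/3 ✓
b·Ac: (-4165/7464)·(-1244/4165) = 1/6 ✓; 3 stages ⇒ order 3.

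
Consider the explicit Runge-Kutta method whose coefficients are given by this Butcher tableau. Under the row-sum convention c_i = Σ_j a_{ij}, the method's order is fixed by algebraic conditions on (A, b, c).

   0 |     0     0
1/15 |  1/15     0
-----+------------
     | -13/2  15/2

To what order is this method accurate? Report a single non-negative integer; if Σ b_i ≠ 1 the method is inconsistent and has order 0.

2

b = (-13/2, 15/2)
c = (0, 1/15)
Σ b_i: (-13/2)·1 + 15/2·1 = 1 ✓
b·c: 15/2·1/15 = 1/2 ✓; 2 stages ⇒ order 2.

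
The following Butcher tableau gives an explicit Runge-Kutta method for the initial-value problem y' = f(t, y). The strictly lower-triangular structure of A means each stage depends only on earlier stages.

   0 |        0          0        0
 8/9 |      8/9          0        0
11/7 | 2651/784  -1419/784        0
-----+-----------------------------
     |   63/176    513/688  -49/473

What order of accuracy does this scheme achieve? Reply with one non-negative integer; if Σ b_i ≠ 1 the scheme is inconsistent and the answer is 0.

3

b = (63/176, 513/688, -49/473)
c = (0, 8/9, 11/7)
Ac = (0, 0, -473/294)
Σ b_i: 63/176·1 + 513/688·1 + (-49/473)·1 = 1 ✓
b·c: 513/688·8/9 + (-49/473)·11/7 = 1/2 ✓
b·c²: 513/688·64/81 + (-49/473)·121/49 = 1/3 ✓
b·Ac: (-49/473)·(-473/294) = 1/6 ✓; 3 stages ⇒ order 3.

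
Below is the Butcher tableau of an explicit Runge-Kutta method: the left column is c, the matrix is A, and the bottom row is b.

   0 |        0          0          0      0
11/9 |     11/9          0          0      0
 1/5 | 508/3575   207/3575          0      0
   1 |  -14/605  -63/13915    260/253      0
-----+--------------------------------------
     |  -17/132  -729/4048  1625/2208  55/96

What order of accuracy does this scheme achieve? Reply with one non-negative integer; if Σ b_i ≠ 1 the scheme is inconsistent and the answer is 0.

b = (-17/132, -729/4048, 1625/2208, 55/96)
c = (0, 11/9, 1/5, 1)
Ac = (0, 0, 23/325, 1/5)
Σ b_i: (-17/132)·1 + (-729/4048)·1 + 1625/2208·1 + 55/96·1 = 1 ✓
b·c: (-729/4048)·11/9 + 1625/2208·1/5 + 55/96·1 = 1/2 ✓
b·c²: (-729/4048)·121/81 + 1625/2208·1/25 + 55/96·1 = 1/3 ✓
b·Ac: 1625/2208·23/325 + 55/96·1/5 = 1/6 ✓
b·c³: (-729/4048)·1331/729 + 1625/2208·1/125 + 55/96·1 = 1/4 ✓
b·(c∘Ac): 1625/2208·23/1625 + 55/96·1/5 = 1/8 ✓
b·Ac²: 1625/2208·253/2925 + 55/96·17/495 = 1/12 ✓
b·A²c: 55/96·4/55 = 1/24 ✓; 4 stages ⇒ order 4.

4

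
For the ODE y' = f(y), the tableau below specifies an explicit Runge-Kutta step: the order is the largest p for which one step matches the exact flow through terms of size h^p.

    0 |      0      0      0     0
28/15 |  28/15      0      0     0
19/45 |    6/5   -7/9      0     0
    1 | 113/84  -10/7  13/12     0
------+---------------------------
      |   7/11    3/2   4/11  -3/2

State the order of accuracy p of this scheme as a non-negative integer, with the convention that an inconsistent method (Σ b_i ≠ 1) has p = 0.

1

b = (7/11, 3/2, 4/11, -3/2)
c = (0, 28/15, 19/45, 1)
Ac = (0, 0, -196/135, -1193/540)
Σ b_i: 7/11·1 + 3/2·1 + 4/11·1 + (-3/2)·1 = 1 ✓
b·c: 3/2·28/15 + 4/11·19/45 + (-3/2)·1 = 1439/990 ≠ 1/2 ⇒ order 1.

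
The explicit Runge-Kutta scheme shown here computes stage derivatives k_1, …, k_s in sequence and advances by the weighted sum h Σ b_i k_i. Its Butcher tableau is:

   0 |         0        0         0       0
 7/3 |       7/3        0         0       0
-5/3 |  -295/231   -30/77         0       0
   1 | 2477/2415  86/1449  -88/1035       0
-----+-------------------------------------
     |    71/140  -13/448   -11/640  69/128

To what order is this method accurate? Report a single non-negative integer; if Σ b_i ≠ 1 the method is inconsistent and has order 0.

b = (71/140, -13/448, -11/640, 69/128)
c = (0, 7/3, -5/3, 1)
Ac = (0, 0, -10/11, 58/207)
Σ b_i: 71/140·1 + (-13/448)·1 + (-11/640)·1 + 69/128·1 = 1 ✓
b·c: (-13/448)·7/3 + (-11/640)·(-5/3) + 69/128·1 = 1/2 ✓
b·c²: (-13/448)·49/9 + (-11/640)·25/9 + 69/128·1 = 1/3 ✓
b·Ac: (-11/640)·(-10/11) + 69/128·58/207 = 1/6 ✓
b·c³: (-13/448)·343/27 + (-11/640)·(-125/27) + 69/128·1 = 1/4 ✓
b·(c∘Ac): (-11/640)·50/33 + 69/128·58/207 = 1/8 ✓
b·Ac²: (-11/640)·(-70/33) + 69/128·2/23 = 1/12 ✓
b·A²c: 69/128·16/207 = 1/24 ✓; 4 stages ⇒ order 4.

4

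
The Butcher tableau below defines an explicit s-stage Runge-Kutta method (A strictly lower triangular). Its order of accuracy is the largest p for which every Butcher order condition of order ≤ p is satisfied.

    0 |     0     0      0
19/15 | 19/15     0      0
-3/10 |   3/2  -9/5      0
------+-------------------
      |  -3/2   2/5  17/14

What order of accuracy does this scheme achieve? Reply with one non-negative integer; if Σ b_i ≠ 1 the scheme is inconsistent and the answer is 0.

0

b = (-3/2, 2/5, 17/14)
c = (0, 19/15, -3/10)
Ac = (0, 0, -57/25)
Σ b_i: (-3/2)·1 + 2/5·1 + 17/14·1 = 4/35 ≠ 1 ⇒ order 0.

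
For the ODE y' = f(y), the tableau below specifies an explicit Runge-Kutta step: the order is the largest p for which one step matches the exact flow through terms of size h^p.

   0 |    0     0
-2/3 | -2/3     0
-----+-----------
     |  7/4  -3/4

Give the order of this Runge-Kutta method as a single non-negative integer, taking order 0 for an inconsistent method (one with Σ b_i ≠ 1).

2

b = (7/4, -3/4)
c = (0, -2/3)
Σ b_i: 7/4·1 + (-3/4)·1 = 1 ✓
b·c: (-3/4)·(-2/3) = 1/2 ✓; 2 stages ⇒ order 2.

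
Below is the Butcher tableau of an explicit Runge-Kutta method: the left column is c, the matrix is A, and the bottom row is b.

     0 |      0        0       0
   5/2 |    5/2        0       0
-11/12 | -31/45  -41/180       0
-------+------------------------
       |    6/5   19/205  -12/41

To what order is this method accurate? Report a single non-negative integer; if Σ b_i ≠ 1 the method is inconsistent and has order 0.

3

b = (6/5, 19/205, -12/41)
c = (0, 5/2, -11/12)
Ac = (0, 0, -41/72)
Σ b_i: 6/5·1 + 19/205·1 + (-12/41)·1 = 1 ✓
b·c: 19/205·5/2 + (-12/41)·(-11/12) = 1/2 ✓
b·c²: 19/205·25/4 + (-12/41)·121/144 = 1/3 ✓
b·Ac: (-12/41)·(-41/72) = 1/6 ✓; 3 stages ⇒ order 3.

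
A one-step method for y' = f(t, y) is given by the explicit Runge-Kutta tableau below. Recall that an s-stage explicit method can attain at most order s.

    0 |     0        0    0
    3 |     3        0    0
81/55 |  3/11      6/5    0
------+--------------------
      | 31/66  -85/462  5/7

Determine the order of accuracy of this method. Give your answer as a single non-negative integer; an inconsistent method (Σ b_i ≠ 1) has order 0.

2

b = (31/66, -85/462, 5/7)
c = (0, 3, 81/55)
Ac = (0, 0, 18/5)
Σ b_i: 31/66·1 + (-85/462)·1 + 5/7·1 = 1 ✓
b·c: (-85/462)·3 + 5/7·81/55 = 1/2 ✓
b·c²: (-85/462)·9 + 5/7·6561/3025 = -129/1210 ≠ 1/3 ⇒ order 2.
b·Ac: 5/7·18/5 = 18/7 ≠ 1/6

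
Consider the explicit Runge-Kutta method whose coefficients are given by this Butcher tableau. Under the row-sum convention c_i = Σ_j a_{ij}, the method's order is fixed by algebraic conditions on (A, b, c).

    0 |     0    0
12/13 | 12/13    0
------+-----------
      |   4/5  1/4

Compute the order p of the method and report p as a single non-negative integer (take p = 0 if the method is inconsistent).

b = (4/5, 1/4)
c = (0, 12/13)
Σ b_i: 4/5·1 + 1/4·1 = 21/20 ≠ 1 ⇒ order 0.

0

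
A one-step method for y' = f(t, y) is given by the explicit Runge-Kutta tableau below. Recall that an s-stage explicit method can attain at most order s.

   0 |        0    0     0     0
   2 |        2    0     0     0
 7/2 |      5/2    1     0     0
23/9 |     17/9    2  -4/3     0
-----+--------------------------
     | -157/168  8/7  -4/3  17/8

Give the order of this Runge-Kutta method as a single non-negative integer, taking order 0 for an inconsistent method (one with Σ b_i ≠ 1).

b = (-157/168, 8/7, -4/3, 17/8)
c = (0, 2, 7/2, 23/9)
Ac = (0, 0, 2, -2/3)
Σ b_i: (-157/168)·1 + 8/7·1 + (-4/3)·1 + 17/8·1 = 1 ✓
b·c: 8/7·2 + (-4/3)·7/2 + 17/8·23/9 = 1537/504 ≠ 1/2 ⇒ order 1.

1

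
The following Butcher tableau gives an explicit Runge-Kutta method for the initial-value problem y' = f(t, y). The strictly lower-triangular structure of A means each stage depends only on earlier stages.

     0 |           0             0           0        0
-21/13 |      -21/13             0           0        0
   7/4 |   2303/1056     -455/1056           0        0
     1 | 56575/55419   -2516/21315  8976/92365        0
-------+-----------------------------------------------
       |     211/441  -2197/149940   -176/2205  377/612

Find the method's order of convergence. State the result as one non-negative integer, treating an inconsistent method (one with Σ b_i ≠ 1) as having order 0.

4

b = (211/441, -2197/149940, -176/2205, 377/612)
c = (0, -21/13, 7/4, 1)
Ac = (0, 0, 245/352, 136/377)
Σ b_i: 211/441·1 + (-2197/149940)·1 + (-176/2205)·1 + 377/612·1 = 1 ✓
b·c: (-2197/149940)·(-21/13) + (-176/2205)·7/4 + 377/612·1 = 1/2 ✓
b·c²: (-2197/149940)·441/169 + (-176/2205)·49/16 + 377/612·1 = 1/3 ✓
b·Ac: (-176/2205)·245/352 + 377/612·136/377 = 1/6 ✓
b·c³: (-2197/149940)·(-9261/2197) + (-176/2205)·343/64 + 377/612·1 = 1/4 ✓
b·(c∘Ac): (-176/2205)·1715/1408 + 377/612·136/377 = 1/8 ✓
b·Ac²: (-176/2205)·(-5145/4576) + 377/612·(-51/4901) = 1/12 ✓
b·A²c: 377/612·51/754 = 1/24 ✓; 4 stages ⇒ order 4.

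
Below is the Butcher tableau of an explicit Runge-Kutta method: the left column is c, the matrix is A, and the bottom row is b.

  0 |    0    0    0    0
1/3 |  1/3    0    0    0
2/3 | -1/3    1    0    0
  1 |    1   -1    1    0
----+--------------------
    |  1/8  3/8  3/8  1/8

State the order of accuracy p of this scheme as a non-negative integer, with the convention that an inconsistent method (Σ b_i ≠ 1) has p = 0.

b = (1/8, 3/8, 3/8, 1/8)
c = (0, 1/3, 2/3, 1)
Ac = (0, 0, 1/3, 1/3)
Σ b_i: 1/8·1 + 3/8·1 + 3/8·1 + 1/8·1 = 1 ✓
b·c: 3/8·1/3 + 3/8·2/3 + 1/8·1 = 1/2 ✓
b·c²: 3/8·1/9 + 3/8·4/9 + 1/8·1 = 1/3 ✓
b·Ac: 3/8·1/3 + 1/8·1/3 = 1/6 ✓
b·c³: 3/8·1/27 + 3/8·8/27 + 1/8·1 = 1/4 ✓
b·(c∘Ac): 3/8·2/9 + 1/8·1/3 = 1/8 ✓
b·Ac²: 3/8·1/9 + 1/8·1/3 = 1/12 ✓
b·A²c: 1/8·1/3 = 1/24 ✓; 4 stages ⇒ order 4.

4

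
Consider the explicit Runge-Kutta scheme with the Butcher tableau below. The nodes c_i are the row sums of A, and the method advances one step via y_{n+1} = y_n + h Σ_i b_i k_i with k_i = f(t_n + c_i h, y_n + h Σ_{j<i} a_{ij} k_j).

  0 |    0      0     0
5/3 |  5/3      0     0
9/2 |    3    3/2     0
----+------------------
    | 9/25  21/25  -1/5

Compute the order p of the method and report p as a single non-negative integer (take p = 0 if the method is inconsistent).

2

b = (9/25, 21/25, -1/5)
c = (0, 5/3, 9/2)
Ac = (0, 0, 5/2)
Σ b_i: 9/25·1 + 21/25·1 + (-1/5)·1 = 1 ✓
b·c: 21/25·5/3 + (-1/5)·9/2 = 1/2 ✓
b·c²: 21/25·25/9 + (-1/5)·81/4 = -103/60 ≠ 1/3 ⇒ order 2.
b·Ac: (-1/5)·5/2 = -1/2 ≠ 1/6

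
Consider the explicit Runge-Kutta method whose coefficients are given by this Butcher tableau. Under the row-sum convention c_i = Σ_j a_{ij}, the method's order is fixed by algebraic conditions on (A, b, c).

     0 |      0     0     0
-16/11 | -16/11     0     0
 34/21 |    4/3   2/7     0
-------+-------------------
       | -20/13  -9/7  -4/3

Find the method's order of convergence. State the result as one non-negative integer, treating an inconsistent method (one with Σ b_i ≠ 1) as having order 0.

0

b = (-20/13, -9/7, -4/3)
c = (0, -16/11, 34/21)
Ac = (0, 0, -32/77)
Σ b_i: (-20/13)·1 + (-9/7)·1 + (-4/3)·1 = -1135/273 ≠ 1 ⇒ order 0.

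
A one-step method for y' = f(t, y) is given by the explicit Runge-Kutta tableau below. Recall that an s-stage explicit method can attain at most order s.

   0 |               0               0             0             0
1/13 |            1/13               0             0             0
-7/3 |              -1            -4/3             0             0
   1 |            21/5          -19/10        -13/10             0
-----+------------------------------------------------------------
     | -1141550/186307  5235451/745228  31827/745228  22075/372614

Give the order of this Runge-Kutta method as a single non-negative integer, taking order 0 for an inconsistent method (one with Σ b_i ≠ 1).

3

b = (-1141550/186307, 5235451/745228, 31827/745228, 22075/372614)
c = (0, 1/13, -7/3, 1)
Ac = (0, 0, -4/39, 563/195)
Σ b_i: (-1141550/186307)·1 + 5235451/745228·1 + 31827/745228·1 + 22075/372614·1 = 1 ✓
b·c: 5235451/745228·1/13 + 31827/745228·(-7/3) + 22075/372614·1 = 1/2 ✓
b·c²: 5235451/745228·1/169 + 31827/745228·49/9 + 22075/372614·1 = 1/3 ✓
b·Ac: 31827/745228·(-4/39) + 22075/372614·563/195 = 1/6 ✓
b·c³: 5235451/745228·1/2197 + 31827/745228·(-343/27) + 22075/372614·1 = -1610045/3353526 ≠ 1/4 ⇒ order 3.
b·(c∘Ac): 31827/745228·28/117 + 22075/372614·563/195 = 878057/4843982 ≠ 1/8
b·Ac²: 31827/745228·(-4/507) + 22075/372614·(-53912/7605) = -9162017/21797919 ≠ 1/12
b·A²c: 22075/372614·2/15 = 4415/558921 ≠ 1/24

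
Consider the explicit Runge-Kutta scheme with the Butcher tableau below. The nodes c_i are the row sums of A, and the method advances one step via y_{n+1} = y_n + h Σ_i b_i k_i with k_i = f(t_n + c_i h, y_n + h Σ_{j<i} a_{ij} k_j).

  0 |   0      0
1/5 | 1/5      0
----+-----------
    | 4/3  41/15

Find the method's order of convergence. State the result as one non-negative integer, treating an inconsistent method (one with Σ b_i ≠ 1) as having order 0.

0

b = (4/3, 41/15)
c = (0, 1/5)
Σ b_i: 4/3·1 + 41/15·1 = 61/15 ≠ 1 ⇒ order 0.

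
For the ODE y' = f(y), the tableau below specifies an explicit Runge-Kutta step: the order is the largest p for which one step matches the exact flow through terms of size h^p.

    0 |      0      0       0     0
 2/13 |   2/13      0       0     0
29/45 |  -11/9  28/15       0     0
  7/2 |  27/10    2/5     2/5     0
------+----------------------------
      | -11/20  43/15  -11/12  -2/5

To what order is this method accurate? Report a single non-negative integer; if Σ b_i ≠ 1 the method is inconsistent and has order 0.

1

b = (-11/20, 43/15, -11/12, -2/5)
c = (0, 2/13, 29/45, 7/2)
Ac = (0, 0, 56/195, 934/2925)
Σ b_i: (-11/20)·1 + 43/15·1 + (-11/12)·1 + (-2/5)·1 = 1 ✓
b·c: 43/15·2/13 + (-11/12)·29/45 + (-2/5)·7/2 = -10879/7020 ≠ 1/2 ⇒ order 1.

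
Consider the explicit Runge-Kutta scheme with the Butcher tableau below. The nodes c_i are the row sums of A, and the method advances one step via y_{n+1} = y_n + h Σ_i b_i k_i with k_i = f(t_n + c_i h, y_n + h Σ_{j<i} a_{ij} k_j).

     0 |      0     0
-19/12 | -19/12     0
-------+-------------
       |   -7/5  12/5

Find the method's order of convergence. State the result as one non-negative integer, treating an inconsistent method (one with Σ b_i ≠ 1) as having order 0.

b = (-7/5, 12/5)
c = (0, -19/12)
Σ b_i: (-7/5)·1 + 12/5·1 = 1 ✓
b·c: 12/5·(-19/12) = -19/5 ≠ 1/2 ⇒ order 1.

1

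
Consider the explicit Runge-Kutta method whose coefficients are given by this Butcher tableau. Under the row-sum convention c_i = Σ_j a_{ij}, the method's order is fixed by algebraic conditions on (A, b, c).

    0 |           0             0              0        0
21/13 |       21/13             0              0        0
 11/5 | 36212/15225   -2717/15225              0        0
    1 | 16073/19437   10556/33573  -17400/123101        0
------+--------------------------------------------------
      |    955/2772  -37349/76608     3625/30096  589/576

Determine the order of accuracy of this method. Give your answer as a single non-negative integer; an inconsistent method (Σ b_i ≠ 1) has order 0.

4

b = (955/2772, -37349/76608, 3625/30096, 589/576)
c = (0, 21/13, 11/5, 1)
Ac = (0, 0, -209/725, 116/589)
Σ b_i: 955/2772·1 + (-37349/76608)·1 + 3625/30096·1 + 589/576·1 = 1 ✓
b·c: (-37349/76608)·21/13 + 3625/30096·11/5 + 589/576·1 = 1/2 ✓
b·c²: (-37349/76608)·441/169 + 3625/30096·121/25 + 589/576·1 = 1/3 ✓
b·Ac: 3625/30096·(-209/725) + 589/576·116/589 = 1/6 ✓
b·c³: (-37349/76608)·9261/2197 + 3625/30096·1331/125 + 589/576·1 = 1/4 ✓
b·(c∘Ac): 3625/30096·(-2299/3625) + 589/576·116/589 = 1/8 ✓
b·Ac²: 3625/30096·(-4389/9425) + 589/576·1044/7657 = 1/12 ✓
b·A²c: 589/576·24/589 = 1/24 ✓; 4 stages ⇒ order 4.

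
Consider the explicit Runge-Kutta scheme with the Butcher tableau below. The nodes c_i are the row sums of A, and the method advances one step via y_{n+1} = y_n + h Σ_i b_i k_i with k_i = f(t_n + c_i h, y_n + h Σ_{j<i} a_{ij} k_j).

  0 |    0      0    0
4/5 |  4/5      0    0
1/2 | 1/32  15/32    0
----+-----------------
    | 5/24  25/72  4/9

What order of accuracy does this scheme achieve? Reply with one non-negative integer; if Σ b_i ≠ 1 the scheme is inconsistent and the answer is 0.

3

b = (5/24, 25/72, 4/9)
c = (0, 4/5, 1/2)
Ac = (0, 0, 3/8)
Σ b_i: 5/24·1 + 25/72·1 + 4/9·1 = 1 ✓
b·c: 25/72·4/5 + 4/9·1/2 = 1/2 ✓
b·c²: 25/72·16/25 + 4/9·1/4 = 1/3 ✓
b·Ac: 4/9·3/8 = 1/6 ✓; 3 stages ⇒ order 3.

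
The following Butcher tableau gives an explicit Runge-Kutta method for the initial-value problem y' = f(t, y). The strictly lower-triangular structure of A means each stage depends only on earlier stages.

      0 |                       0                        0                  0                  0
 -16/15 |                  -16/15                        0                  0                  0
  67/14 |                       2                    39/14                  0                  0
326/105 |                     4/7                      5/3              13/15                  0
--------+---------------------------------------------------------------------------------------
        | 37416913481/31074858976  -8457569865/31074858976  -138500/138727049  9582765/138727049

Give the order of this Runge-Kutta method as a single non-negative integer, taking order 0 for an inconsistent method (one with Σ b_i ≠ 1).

3

b = (37416913481/31074858976, -8457569865/31074858976, -138500/138727049, 9582765/138727049)
c = (0, -16/15, 67/14, 326/105)
Ac = (0, 0, -104/35, 1493/630)
Σ b_i: 37416913481/31074858976·1 + (-8457569865/31074858976)·1 + (-138500/138727049)·1 + 9582765/138727049·1 = 1 ✓
b·c: (-8457569865/31074858976)·(-16/15) + (-138500/138727049)·67/14 + 9582765/138727049·326/105 = 1/2 ✓
b·c²: (-8457569865/31074858976)·256/225 + (-138500/138727049)·4489/196 + 9582765/138727049·106276/11025 = 1/3 ✓
b·Ac: (-138500/138727049)·(-104/35) + 9582765/138727049·1493/630 = 1/6 ✓
b·c³: (-8457569865/31074858976)·(-4096/3375) + (-138500/138727049)·300763/2744 + 9582765/138727049·34645976/1157625 = 48996884839381/21412520013150 ≠ 1/4 ⇒ order 3.
b·(c∘Ac): (-138500/138727049)·(-3484/245) + 9582765/138727049·243359/33075 = 159812946509/305893143045 ≠ 1/8
b·Ac²: (-138500/138727049)·1664/525 + 9582765/138727049·575389/26460 = 366813478999/244714514436 ≠ 1/12
b·A²c: 9582765/138727049·(-1352/525) = -863726552/4855446715 ≠ 1/24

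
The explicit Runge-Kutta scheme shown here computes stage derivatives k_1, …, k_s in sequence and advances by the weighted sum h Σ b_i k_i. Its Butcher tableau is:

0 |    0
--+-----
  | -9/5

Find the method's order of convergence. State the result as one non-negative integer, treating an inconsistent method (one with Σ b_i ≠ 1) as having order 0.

0

b = (-9/5)
c = (0)
Σ b_i: (-9/5)·1 = -9/5 ≠ 1 ⇒ order 0.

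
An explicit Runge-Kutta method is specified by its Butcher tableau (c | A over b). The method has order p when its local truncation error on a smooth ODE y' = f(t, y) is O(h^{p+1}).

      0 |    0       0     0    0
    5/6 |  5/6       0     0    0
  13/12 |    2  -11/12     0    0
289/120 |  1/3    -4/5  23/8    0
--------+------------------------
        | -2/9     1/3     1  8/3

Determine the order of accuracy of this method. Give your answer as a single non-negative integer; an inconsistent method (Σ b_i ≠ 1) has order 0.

0

b = (-2/9, 1/3, 1, 8/3)
c = (0, 5/6, 13/12, 289/120)
Ac = (0, 0, -55/72, 235/96)
Σ b_i: (-2/9)·1 + 1/3·1 + 1·1 + 8/3·1 = 34/9 ≠ 1 ⇒ order 0.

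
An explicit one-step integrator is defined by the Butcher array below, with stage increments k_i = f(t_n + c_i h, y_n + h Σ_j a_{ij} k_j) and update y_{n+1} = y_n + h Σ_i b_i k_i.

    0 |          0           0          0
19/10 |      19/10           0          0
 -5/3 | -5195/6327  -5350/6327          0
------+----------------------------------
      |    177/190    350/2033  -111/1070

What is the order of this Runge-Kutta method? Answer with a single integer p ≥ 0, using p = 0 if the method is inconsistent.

3

b = (177/190, 350/2033, -111/1070)
c = (0, 19/10, -5/3)
Ac = (0, 0, -535/333)
Σ b_i: 177/190·1 + 350/2033·1 + (-111/1070)·1 = 1 ✓
b·c: 350/2033·19/10 + (-111/1070)·(-5/3) = 1/2 ✓
b·c²: 350/2033·361/100 + (-111/1070)·25/9 = 1/3 ✓
b·Ac: (-111/1070)·(-535/333) = 1/6 ✓; 3 stages ⇒ order 3.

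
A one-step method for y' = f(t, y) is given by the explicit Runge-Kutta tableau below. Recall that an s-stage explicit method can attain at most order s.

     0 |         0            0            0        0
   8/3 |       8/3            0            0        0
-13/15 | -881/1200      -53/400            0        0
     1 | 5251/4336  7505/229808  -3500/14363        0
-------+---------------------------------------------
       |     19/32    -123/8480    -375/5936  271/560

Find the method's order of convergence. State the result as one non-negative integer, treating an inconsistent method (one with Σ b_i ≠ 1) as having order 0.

b = (19/32, -123/8480, -375/5936, 271/560)
c = (0, 8/3, -13/15, 1)
Ac = (0, 0, -53/150, 485/1626)
Σ b_i: 19/32·1 + (-123/8480)·1 + (-375/5936)·1 + 271/560·1 = 1 ✓
b·c: (-123/8480)·8/3 + (-375/5936)·(-13/15) + 271/560·1 = 1/2 ✓
b·c²: (-123/8480)·64/9 + (-375/5936)·169/225 + 271/560·1 = 1/3 ✓
b·Ac: (-375/5936)·(-53/150) + 271/560·485/1626 = 1/6 ✓
b·c³: (-123/8480)·512/27 + (-375/5936)·(-2197/3375) + 271/560·1 = 1/4 ✓
b·(c∘Ac): (-375/5936)·689/2250 + 271/560·485/1626 = 1/8 ✓
b·Ac²: (-375/5936)·(-212/225) + 271/560·40/813 = 1/12 ✓
b·A²c: 271/560·70/813 = 1/24 ✓; 4 stages ⇒ order 4.

4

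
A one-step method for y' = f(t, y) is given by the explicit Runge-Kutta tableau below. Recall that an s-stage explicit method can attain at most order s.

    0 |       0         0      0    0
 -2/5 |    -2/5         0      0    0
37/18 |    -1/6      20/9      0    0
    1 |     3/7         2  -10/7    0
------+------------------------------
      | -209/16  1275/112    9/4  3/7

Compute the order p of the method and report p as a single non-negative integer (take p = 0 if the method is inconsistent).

b = (-209/16, 1275/112, 9/4, 3/7)
c = (0, -2/5, 37/18, 1)
Ac = (0, 0, -8/9, -1177/315)
Σ b_i: (-209/16)·1 + 1275/112·1 + 9/4·1 + 3/7·1 = 1 ✓
b·c: 1275/112·(-2/5) + 9/4·37/18 + 3/7·1 = 1/2 ✓
b·c²: 1275/112·4/25 + 9/4·1369/324 + 3/7·1 = 1693/144 ≠ 1/3 ⇒ order 2.
b·Ac: 9/4·(-8/9) + 3/7·(-1177/315) = -2647/735 ≠ 1/6

2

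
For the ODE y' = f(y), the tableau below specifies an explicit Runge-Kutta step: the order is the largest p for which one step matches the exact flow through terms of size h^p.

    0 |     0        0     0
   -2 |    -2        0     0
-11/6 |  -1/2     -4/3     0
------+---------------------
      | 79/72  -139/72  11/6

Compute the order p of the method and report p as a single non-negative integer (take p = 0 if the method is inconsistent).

b = (79/72, -139/72, 11/6)
c = (0, -2, -11/6)
Ac = (0, 0, 8/3)
Σ b_i: 79/72·1 + (-139/72)·1 + 11/6·1 = 1 ✓
b·c: (-139/72)·(-2) + 11/6·(-11/6) = 1/2 ✓
b·c²: (-139/72)·4 + 11/6·121/36 = -337/216 ≠ 1/3 ⇒ order 2.
b·Ac: 11/6·8/3 = 44/9 ≠ 1/6

2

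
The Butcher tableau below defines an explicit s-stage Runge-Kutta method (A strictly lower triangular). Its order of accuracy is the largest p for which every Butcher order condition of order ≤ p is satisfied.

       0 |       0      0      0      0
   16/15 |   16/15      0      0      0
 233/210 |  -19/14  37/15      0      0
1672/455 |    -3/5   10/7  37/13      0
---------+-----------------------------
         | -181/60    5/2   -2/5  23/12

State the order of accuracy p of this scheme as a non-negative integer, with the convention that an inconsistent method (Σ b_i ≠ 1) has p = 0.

1

b = (-181/60, 5/2, -2/5, 23/12)
c = (0, 16/15, 233/210, 1672/455)
Ac = (0, 0, 592/225, 12781/2730)
Σ b_i: (-181/60)·1 + 5/2·1 + (-2/5)·1 + 23/12·1 = 1 ✓
b·c: 5/2·16/15 + (-2/5)·233/210 + 23/12·1672/455 = 63241/6825 ≠ 1/2 ⇒ order 1.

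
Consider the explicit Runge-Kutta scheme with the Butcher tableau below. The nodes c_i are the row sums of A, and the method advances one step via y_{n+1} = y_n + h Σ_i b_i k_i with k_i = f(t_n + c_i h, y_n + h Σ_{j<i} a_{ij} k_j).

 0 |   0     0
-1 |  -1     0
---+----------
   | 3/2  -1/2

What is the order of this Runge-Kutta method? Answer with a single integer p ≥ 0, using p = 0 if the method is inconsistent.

b = (3/2, -1/2)
c = (0, -1)
Σ b_i: 3/2·1 + (-1/2)·1 = 1 ✓
b·c: (-1/2)·(-1) = 1/2 ✓; 2 stages ⇒ order 2.

2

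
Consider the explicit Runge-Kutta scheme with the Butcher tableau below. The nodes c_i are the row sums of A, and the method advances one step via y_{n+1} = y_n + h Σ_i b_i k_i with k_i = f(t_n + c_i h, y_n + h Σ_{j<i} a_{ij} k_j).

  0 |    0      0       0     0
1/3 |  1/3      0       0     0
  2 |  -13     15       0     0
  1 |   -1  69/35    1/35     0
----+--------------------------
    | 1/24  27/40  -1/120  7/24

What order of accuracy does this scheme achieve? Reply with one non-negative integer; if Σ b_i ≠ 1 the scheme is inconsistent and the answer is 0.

4

b = (1/24, 27/40, -1/120, 7/24)
c = (0, 1/3, 2, 1)
Ac = (0, 0, 5, 5/7)
Σ b_i: 1/24·1 + 27/40·1 + (-1/120)·1 + 7/24·1 = 1 ✓
b·c: 27/40·1/3 + (-1/120)·2 + 7/24·1 = 1/2 ✓
b·c²: 27/40·1/9 + (-1/120)·4 + 7/24·1 = 1/3 ✓
b·Ac: (-1/120)·5 + 7/24·5/7 = 1/6 ✓
b·c³: 27/40·1/27 + (-1/120)·8 + 7/24·1 = 1/4 ✓
b·(c∘Ac): (-1/120)·10 + 7/24·5/7 = 1/8 ✓
b·Ac²: (-1/120)·5/3 + 7/24·1/3 = 1/12 ✓
b·A²c: 7/24·1/7 = 1/24 ✓; 4 stages ⇒ order 4.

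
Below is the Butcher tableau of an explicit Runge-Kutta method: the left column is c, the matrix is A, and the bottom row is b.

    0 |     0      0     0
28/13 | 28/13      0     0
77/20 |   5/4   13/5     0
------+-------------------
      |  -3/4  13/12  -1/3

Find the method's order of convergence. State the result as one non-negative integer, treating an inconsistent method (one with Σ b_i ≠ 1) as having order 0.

b = (-3/4, 13/12, -1/3)
c = (0, 28/13, 77/20)
Ac = (0, 0, 28/5)
Σ b_i: (-3/4)·1 + 13/12·1 + (-1/3)·1 = 0 ≠ 1 ⇒ order 0.

0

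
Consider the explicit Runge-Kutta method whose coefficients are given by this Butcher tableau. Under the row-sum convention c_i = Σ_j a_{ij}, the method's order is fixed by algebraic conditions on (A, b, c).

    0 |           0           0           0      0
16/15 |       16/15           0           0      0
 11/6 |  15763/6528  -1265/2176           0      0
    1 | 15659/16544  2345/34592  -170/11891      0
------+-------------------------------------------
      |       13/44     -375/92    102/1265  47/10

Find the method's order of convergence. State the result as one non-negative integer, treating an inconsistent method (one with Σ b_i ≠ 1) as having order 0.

4

b = (13/44, -375/92, 102/1265, 47/10)
c = (0, 16/15, 11/6, 1)
Ac = (0, 0, -253/408, 13/282)
Σ b_i: 13/44·1 + (-375/92)·1 + 102/1265·1 + 47/10·1 = 1 ✓
b·c: (-375/92)·16/15 + 102/1265·11/6 + 47/10·1 = 1/2 ✓
b·c²: (-375/92)·256/225 + 102/1265·121/36 + 47/10·1 = 1/3 ✓
b·Ac: 102/1265·(-253/408) + 47/10·13/282 = 1/6 ✓
b·c³: (-375/92)·4096/3375 + 102/1265·1331/216 + 47/10·1 = 1/4 ✓
b·(c∘Ac): 102/1265·(-2783/2448) + 47/10·13/282 = 1/8 ✓
b·Ac²: 102/1265·(-506/765) + 47/10·41/1410 = 1/12 ✓
b·A²c: 47/10·5/564 = 1/24 ✓; 4 stages ⇒ order 4.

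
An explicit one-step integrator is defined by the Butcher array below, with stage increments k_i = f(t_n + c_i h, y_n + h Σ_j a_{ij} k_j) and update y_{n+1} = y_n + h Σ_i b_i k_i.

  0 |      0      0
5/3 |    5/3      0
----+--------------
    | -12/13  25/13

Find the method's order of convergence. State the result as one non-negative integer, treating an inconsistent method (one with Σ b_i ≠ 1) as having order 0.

1

b = (-12/13, 25/13)
c = (0, 5/3)
Σ b_i: (-12/13)·1 + 25/13·1 = 1 ✓
b·c: 25/13·5/3 = 125/39 ≠ 1/2 ⇒ order 1.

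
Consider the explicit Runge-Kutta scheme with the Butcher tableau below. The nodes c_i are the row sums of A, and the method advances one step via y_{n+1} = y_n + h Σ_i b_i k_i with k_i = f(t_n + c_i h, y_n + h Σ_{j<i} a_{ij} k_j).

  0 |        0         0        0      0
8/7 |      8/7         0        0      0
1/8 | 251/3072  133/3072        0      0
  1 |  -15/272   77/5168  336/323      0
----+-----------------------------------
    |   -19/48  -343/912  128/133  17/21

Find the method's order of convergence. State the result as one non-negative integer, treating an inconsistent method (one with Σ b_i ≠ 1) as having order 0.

4

b = (-19/48, -343/912, 128/133, 17/21)
c = (0, 8/7, 1/8, 1)
Ac = (0, 0, 19/384, 5/34)
Σ b_i: (-19/48)·1 + (-343/912)·1 + 128/133·1 + 17/21·1 = 1 ✓
b·c: (-343/912)·8/7 + 128/133·1/8 + 17/21·1 = 1/2 ✓
b·c²: (-343/912)·64/49 + 128/133·1/64 + 17/21·1 = 1/3 ✓
b·Ac: 128/133·19/384 + 17/21·5/34 = 1/6 ✓
b·c³: (-343/912)·512/343 + 128/133·1/512 + 17/21·1 = 1/4 ✓
b·(c∘Ac): 128/133·19/3072 + 17/21·5/34 = 1/8 ✓
b·Ac²: 128/133·19/336 + 17/21·1/28 = 1/12 ✓
b·A²c: 17/21·7/136 = 1/24 ✓; 4 stages ⇒ order 4.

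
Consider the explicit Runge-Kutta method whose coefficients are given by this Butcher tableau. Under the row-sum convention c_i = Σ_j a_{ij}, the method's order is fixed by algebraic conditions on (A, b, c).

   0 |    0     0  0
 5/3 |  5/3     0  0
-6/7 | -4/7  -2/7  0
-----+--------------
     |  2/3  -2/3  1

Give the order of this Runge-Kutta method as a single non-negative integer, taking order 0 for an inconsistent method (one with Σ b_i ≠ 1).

1

b = (2/3, -2/3, 1)
c = (0, 5/3, -6/7)
Ac = (0, 0, -10/21)
Σ b_i: 2/3·1 + (-2/3)·1 + 1·1 = 1 ✓
b·c: (-2/3)·5/3 + 1·(-6/7) = -124/63 ≠ 1/2 ⇒ order 1.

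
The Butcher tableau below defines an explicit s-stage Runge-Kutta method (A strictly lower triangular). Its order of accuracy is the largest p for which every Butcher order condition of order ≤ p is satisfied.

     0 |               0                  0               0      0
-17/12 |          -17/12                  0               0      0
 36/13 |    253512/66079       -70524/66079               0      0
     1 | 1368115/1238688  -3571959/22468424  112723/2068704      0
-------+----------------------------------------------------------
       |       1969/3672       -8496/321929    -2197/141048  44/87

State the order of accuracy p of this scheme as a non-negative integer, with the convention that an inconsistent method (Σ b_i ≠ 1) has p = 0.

4

b = (1969/3672, -8496/321929, -2197/141048, 44/87)
c = (0, -17/12, 36/13, 1)
Ac = (0, 0, 5877/3887, 3045/8096)
Σ b_i: 1969/3672·1 + (-8496/321929)·1 + (-2197/141048)·1 + 44/87·1 = 1 ✓
b·c: (-8496/321929)·(-17/12) + (-2197/141048)·36/13 + 44/87·1 = 1/2 ✓
b·c²: (-8496/321929)·289/144 + (-2197/141048)·1296/169 + 44/87·1 = 1/3 ✓
b·Ac: (-2197/141048)·5877/3887 + 44/87·3045/8096 = 1/6 ✓
b·c³: (-8496/321929)·(-4913/1728) + (-2197/141048)·46656/2197 + 44/87·1 = 1/4 ✓
b·(c∘Ac): (-2197/141048)·211572/50531 + 44/87·3045/8096 = 1/8 ✓
b·Ac²: (-2197/141048)·(-33303/15548) + 44/87·9599/97152 = 1/12 ✓
b·A²c: 44/87·29/352 = 1/24 ✓; 4 stages ⇒ order 4.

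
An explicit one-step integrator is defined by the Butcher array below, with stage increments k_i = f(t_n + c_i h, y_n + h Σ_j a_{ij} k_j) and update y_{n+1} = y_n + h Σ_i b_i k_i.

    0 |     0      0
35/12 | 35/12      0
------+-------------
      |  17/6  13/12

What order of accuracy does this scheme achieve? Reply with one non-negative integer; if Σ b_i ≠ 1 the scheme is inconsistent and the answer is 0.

b = (17/6, 13/12)
c = (0, 35/12)
Σ b_i: 17/6·1 + 13/12·1 = 47/12 ≠ 1 ⇒ order 0.

0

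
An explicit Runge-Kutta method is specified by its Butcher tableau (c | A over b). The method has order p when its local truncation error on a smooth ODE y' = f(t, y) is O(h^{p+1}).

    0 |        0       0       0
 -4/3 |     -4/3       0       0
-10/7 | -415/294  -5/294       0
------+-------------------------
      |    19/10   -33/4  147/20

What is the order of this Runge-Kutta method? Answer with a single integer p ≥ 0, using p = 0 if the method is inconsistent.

3

b = (19/10, -33/4, 147/20)
c = (0, -4/3, -10/7)
Ac = (0, 0, 10/441)
Σ b_i: 19/10·1 + (-33/4)·1 + 147/20·1 = 1 ✓
b·c: (-33/4)·(-4/3) + 147/20·(-10/7) = 1/2 ✓
b·c²: (-33/4)·16/9 + 147/20·100/49 = 1/3 ✓
b·Ac: 147/20·10/441 = 1/6 ✓; 3 stages ⇒ order 3.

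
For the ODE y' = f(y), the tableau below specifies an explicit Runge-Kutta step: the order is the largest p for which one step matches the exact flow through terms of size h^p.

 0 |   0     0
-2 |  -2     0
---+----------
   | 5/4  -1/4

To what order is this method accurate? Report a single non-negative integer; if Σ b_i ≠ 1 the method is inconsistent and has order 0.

2

b = (5/4, -1/4)
c = (0, -2)
Σ b_i: 5/4·1 + (-1/4)·1 = 1 ✓
b·c: (-1/4)·(-2) = 1/2 ✓; 2 stages ⇒ order 2.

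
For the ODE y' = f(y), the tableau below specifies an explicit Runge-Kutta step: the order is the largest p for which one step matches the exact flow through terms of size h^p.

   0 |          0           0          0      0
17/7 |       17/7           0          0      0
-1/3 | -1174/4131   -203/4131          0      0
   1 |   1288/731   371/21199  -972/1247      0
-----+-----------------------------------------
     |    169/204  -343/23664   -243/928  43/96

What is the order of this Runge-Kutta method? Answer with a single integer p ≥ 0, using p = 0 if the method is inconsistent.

4

b = (169/204, -343/23664, -243/928, 43/96)
c = (0, 17/7, -1/3, 1)
Ac = (0, 0, -29/243, 13/43)
Σ b_i: 169/204·1 + (-343/23664)·1 + (-243/928)·1 + 43/96·1 = 1 ✓
b·c: (-343/23664)·17/7 + (-243/928)·(-1/3) + 43/96·1 = 1/2 ✓
b·c²: (-343/23664)·289/49 + (-243/928)·1/9 + 43/96·1 = 1/3 ✓
b·Ac: (-243/928)·(-29/243) + 43/96·13/43 = 1/6 ✓
b·c³: (-343/23664)·4913/343 + (-243/928)·(-1/27) + 43/96·1 = 1/4 ✓
b·(c∘Ac): (-243/928)·29/729 + 43/96·13/43 = 1/8 ✓
b·Ac²: (-243/928)·(-493/1701) + 43/96·5/301 = 1/12 ✓
b·A²c: 43/96·4/43 = 1/24 ✓; 4 stages ⇒ order 4.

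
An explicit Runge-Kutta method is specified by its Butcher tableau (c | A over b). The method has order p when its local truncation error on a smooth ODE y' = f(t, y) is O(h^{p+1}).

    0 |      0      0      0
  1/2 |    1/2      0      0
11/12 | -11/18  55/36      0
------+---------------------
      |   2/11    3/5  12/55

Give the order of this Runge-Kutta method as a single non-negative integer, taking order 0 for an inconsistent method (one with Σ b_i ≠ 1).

3

b = (2/11, 3/5, 12/55)
c = (0, 1/2, 11/12)
Ac = (0, 0, 55/72)
Σ b_i: 2/11·1 + 3/5·1 + 12/55·1 = 1 ✓
b·c: 3/5·1/2 + 12/55·11/12 = 1/2 ✓
b·c²: 3/5·1/4 + 12/55·121/144 = 1/3 ✓
b·Ac: 12/55·55/72 = 1/6 ✓; 3 stages ⇒ order 3.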